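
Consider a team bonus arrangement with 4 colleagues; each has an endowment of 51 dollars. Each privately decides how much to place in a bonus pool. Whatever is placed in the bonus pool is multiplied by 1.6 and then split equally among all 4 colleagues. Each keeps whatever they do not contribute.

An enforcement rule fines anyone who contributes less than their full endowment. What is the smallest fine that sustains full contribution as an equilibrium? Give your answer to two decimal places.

Given the others contribute fully, the best deviation is to contribute 0 (any partial contribution still incurs the fine and gives up units whose private return 0.4000 is below 1).
Deviating from 51 to 0 saves 51 dollars but forfeits the deviator's share of the drop in the bonus pool: 1.6/4 × 51 = 20.40.
So the deviation gain is 51 − 20.40 = 30.60, and the fine must be at least 30.60 dollars to wipe it out.

30.60 dollars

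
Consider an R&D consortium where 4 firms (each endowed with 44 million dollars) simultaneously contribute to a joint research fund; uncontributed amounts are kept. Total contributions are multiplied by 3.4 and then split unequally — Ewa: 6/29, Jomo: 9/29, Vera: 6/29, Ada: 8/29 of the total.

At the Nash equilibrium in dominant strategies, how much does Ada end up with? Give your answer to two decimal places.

85.27 million dollars

Each unit j contributes comes back to j as 3.4 × (j's share), so j prefers to contribute only if that share exceeds 1/3.4 = 0.2941; otherwise keeping the unit dominates.
Jomo alone (share 9/29) is above the threshold, contributing 44; the remaining 3 contribute 0. Total contributed: 44.
Ada keeps 44 and receives 3.4 × 44 × 8/29 = 41.27 from the joint research fund, for a payoff of 85.27.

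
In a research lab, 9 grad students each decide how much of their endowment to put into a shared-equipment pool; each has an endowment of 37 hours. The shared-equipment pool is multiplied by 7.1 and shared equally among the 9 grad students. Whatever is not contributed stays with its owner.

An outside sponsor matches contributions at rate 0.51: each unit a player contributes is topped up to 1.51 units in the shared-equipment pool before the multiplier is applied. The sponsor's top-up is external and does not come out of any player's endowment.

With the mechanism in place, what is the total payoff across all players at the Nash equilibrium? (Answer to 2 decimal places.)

The effective private return per unit is now 7.1 × 1.51 / 9 = 1.1912 > 1, so every player's dominant strategy flips to full contribution.
So the Nash equilibrium is full contribution by all 9; the group earns 7.1 × 1.51 × 333 = 3570.09.

3570.09 hours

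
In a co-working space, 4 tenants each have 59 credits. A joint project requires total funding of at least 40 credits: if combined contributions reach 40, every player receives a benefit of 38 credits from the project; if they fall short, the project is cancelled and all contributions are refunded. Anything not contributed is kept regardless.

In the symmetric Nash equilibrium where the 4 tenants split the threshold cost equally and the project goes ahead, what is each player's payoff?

Equal share of the threshold: 40/4 = 10.
At this profile no one gains by cutting their contribution: any cut drops the total below 40, the project is cancelled, contributions are refunded, and the deviator ends with 59, which is less than 59 − 10 + 38 = 87. Contributing more than 10 just wastes the excess. So contributing exactly 10 is a best response.
Each player's payoff: 59 − 10 + 38 = 87.

87 credits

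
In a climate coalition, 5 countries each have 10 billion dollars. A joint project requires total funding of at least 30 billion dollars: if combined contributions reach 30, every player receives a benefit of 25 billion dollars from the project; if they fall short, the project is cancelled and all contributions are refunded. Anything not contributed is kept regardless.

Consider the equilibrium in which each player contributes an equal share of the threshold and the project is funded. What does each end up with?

29 billion dollars

Equal share of the threshold: 30/5 = 6.
At this profile no one gains by cutting their contribution: any cut drops the total below 30, the project is cancelled, contributions are refunded, and the deviator ends with 10, which is less than 10 − 6 + 25 = 29. Contributing more than 6 just wastes the excess. So contributing exactly 6 is a best response.
Each player's payoff: 10 − 6 + 25 = 29.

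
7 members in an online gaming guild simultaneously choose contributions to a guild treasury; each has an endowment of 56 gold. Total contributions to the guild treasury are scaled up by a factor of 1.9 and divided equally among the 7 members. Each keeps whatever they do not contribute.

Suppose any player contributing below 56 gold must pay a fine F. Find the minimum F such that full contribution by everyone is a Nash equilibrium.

Given the others contribute fully, the best deviation is to contribute 0 (any partial contribution still incurs the fine and gives up units whose private return 0.2714 is below 1).
Deviating from 56 to 0 saves 56 gold but forfeits the deviator's share of the drop in the guild treasury: 1.9/7 × 56 = 15.20.
So the deviation gain is 56 − 15.20 = 40.80, and the fine must be at least 40.80 gold to wipe it out.

40.80 gold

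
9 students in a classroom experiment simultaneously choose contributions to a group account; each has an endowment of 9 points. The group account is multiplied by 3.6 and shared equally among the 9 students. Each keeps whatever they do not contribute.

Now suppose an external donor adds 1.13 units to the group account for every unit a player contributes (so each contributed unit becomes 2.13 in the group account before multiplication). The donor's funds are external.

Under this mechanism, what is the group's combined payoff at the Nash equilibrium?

81.00 points

Even with the mechanism, each unit contributed returns only 3.6 × 2.13 / 9 = 0.8520 per unit of net cost, so contributing nothing is still dominant.
At the Nash equilibrium no one contributes; group total payoff = 9 × 9 = 81.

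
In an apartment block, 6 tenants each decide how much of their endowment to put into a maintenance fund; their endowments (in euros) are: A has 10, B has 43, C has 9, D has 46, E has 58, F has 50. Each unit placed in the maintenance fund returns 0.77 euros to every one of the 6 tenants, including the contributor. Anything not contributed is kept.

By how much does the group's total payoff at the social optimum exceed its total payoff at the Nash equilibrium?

The private return per contributed unit is 0.77 < 1 for everyone, so the Nash equilibrium is zero contribution and the group total is Σ E_j = 10 + 43 + 9 + 46 + 58 + 50 = 216.
Each contributed unit returns 4.620 to the group, so the social optimum is full contribution by everyone: group total = 4.620 × 216 = 997.92.
Efficiency loss = (4.620 − 1) × 216 = 781.92.

781.92 euros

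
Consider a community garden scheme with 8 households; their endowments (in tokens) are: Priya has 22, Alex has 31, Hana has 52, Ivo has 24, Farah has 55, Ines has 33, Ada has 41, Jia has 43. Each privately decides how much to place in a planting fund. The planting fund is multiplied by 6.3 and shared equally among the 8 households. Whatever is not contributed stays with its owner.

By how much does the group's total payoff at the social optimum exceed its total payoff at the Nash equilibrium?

The private return per contributed unit is 6.3/8 = 0.7875 < 1 for every player regardless of endowment, so the Nash equilibrium is zero contribution and the group total is Σ E_j = 22 + 31 + 52 + 24 + 55 + 33 + 41 + 43 = 301.
Each contributed unit returns 6.300 to the group, so the social optimum is full contribution by everyone: group total = 6.300 × 301 = 1896.30.
Efficiency loss = (6.300 − 1) × 301 = 1595.30.

1595.30 tokens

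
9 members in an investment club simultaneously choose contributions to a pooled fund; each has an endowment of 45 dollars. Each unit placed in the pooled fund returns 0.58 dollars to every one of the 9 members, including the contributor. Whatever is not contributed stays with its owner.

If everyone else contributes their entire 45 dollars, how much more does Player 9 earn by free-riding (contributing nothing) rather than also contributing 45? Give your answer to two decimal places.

18.90 dollars

Switching from a contribution of 45 to 0 lets Player 9 keep an extra 45 dollars, but lowers the pooled fund by 45, which costs Player 9 their own share of that drop: 0.58 × 45 = 26.10.
Net gain = 45 − 26.10 = 18.90. The private return per contributed unit (0.58) is below 1, so free-riding is indeed the best response regardless of what the others do.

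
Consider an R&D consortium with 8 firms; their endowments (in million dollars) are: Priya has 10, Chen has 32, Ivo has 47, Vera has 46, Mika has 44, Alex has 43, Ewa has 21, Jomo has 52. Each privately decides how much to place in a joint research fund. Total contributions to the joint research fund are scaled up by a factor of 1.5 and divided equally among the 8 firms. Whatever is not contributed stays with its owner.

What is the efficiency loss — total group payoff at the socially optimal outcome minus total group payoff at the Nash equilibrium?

The private return per contributed unit is 1.5/8 = 0.1875 < 1 for every player regardless of endowment, so the Nash equilibrium is zero contribution and the group total is Σ E_j = 10 + 32 + 47 + 46 + 44 + 43 + 21 + 52 = 295.
Each contributed unit returns 1.500 to the group, so the social optimum is full contribution by everyone: group total = 1.500 × 295 = 442.50.
Efficiency loss = (1.500 − 1) × 295 = 147.50.

147.50 million dollars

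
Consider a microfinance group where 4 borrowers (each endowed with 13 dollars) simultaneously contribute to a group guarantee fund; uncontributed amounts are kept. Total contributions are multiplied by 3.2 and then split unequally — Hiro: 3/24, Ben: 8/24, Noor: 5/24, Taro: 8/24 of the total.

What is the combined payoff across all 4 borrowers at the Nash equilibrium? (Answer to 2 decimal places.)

109.20 dollars

A player with share s gets back 3.2·s per unit contributed, so full contribution is dominant for anyone with s > 1/3.2 = 0.3125 and zero contribution is dominant for anyone below.
Ben and Taro clear that bar, contributing 13 each; the remaining 2 contribute 0. Total contributed: 26.
The group guarantee fund pays out 3.2 × 26 = 83.20 in total (split across the unequal shares, but the aggregate is all that matters for the group sum).
The 2 free-riders keep 13 each, adding 26. Group total = 26 + 83.20 = 109.20.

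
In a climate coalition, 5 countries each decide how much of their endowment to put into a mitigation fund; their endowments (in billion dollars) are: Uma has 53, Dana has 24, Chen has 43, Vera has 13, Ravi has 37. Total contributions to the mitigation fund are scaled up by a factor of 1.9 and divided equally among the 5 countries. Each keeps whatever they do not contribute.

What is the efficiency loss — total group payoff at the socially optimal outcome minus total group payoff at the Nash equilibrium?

The private return per contributed unit is 1.9/5 = 0.3800 < 1 for every player regardless of endowment, so the Nash equilibrium is zero contribution and the group total is Σ E_j = 53 + 24 + 43 + 13 + 37 = 170.
Each contributed unit returns 1.900 to the group, so the social optimum is full contribution by everyone: group total = 1.900 × 170 = 323.00.
Efficiency loss = (1.900 − 1) × 170 = 153.00.

153.00 billion dollars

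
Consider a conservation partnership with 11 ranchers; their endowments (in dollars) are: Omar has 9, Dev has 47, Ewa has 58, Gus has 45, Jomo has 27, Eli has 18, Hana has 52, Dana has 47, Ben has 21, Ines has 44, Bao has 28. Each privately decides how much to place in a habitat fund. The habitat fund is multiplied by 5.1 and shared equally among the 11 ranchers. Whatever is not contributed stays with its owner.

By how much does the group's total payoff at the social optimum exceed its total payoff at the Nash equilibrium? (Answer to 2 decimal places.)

1623.60 dollars

The private return per contributed unit is 5.1/11 = 0.4636 < 1 for every player regardless of endowment, so the Nash equilibrium is zero contribution and the group total is Σ E_j = 9 + 47 + 58 + 45 + 27 + 18 + 52 + 47 + 21 + 44 + 28 = 396.
Each contributed unit returns 5.100 to the group, so the social optimum is full contribution by everyone: group total = 5.100 × 396 = 2019.60.
Efficiency loss = (5.100 − 1) × 396 = 1623.60.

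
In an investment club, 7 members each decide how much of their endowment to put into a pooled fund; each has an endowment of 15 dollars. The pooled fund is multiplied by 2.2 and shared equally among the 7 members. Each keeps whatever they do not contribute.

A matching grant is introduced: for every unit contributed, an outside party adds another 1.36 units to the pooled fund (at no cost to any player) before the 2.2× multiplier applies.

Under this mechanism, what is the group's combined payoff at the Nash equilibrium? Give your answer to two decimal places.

Even with the mechanism, each unit contributed returns only 2.2 × 2.36 / 7 = 0.7417 per unit of net cost, so contributing nothing is still dominant.
Everyone keeps their endowment and the group total is 7 × 15 = 105.

105.00 dollars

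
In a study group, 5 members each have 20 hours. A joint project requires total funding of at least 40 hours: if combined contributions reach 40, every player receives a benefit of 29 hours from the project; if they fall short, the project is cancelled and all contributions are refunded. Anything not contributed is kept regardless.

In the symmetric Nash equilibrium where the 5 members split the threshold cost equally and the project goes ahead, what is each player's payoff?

41 hours

Equal share of the threshold: 40/5 = 8.
At this profile no one gains by cutting their contribution: any cut drops the total below 40, the project is cancelled, contributions are refunded, and the deviator ends with 20, which is less than 20 − 8 + 29 = 41. Contributing more than 8 just wastes the excess. So contributing exactly 8 is a best response.
Each player's payoff: 20 − 8 + 29 = 41.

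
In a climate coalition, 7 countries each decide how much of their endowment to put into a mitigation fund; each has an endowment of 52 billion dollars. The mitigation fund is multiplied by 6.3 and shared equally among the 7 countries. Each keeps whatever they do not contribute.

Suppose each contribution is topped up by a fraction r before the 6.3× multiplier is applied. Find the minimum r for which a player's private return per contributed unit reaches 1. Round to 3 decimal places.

With matching at rate r, one contributed unit becomes (1 + r) in the mitigation fund and returns 6.3 × (1 + r) / 7 to the contributor.
Setting this equal to 1: 1 + r = 7/6.3 = 1.1111.
So the minimum matching rate is r = 1.1111 − 1 = 0.111.

0.111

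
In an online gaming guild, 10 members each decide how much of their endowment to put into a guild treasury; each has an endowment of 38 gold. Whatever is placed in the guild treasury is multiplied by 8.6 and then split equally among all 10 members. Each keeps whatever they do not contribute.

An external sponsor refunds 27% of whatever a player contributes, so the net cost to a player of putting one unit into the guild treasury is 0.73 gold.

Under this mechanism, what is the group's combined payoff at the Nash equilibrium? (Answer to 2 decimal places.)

Under the mechanism each unit contributed yields (8.6/10) / 0.73 = 1.1781 back to its contributor per unit of net cost, which exceeds 1, making full contribution the dominant choice for everyone.
So the Nash equilibrium is full contribution by all 10; the group earns 10 × (38 × 0.27 + 8.6 × 38) = 3370.60.

3370.60 gold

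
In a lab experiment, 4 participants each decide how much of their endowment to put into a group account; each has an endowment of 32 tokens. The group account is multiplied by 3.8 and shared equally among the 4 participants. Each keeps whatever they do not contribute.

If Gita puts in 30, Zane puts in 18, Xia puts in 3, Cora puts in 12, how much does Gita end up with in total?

61.85 tokens

Total contributed: 30 + 18 + 3 + 12 = 63.
Each receives 3.8 × 63 / 4 = 59.85 from the group account.
Gita keeps 32 − 30 = 2, so Gita's payoff is 2 + 59.85 = 61.85.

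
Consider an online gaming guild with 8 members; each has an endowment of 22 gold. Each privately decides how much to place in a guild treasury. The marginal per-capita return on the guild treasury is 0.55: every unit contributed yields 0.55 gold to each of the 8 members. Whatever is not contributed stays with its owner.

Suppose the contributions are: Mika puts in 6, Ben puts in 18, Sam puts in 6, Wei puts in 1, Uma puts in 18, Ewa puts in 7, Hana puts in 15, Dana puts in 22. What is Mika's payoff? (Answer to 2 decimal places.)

Total contributed: 6 + 18 + 6 + 1 + 18 + 7 + 15 + 22 = 93.
Each receives 0.55 × 93 = 51.15 from the guild treasury.
Mika keeps 22 − 6 = 16, so Mika's payoff is 16 + 51.15 = 67.15.

67.15 gold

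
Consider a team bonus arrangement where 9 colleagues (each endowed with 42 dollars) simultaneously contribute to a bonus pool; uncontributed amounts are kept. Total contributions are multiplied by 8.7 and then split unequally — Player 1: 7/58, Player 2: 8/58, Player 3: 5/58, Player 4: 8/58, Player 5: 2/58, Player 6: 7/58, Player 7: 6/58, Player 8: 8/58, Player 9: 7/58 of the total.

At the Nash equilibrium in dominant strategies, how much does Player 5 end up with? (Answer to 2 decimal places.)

For player j, contributing a unit is worthwhile iff 8.7 × (j's share) ≥ 1, i.e. iff j's share is at least 0.1149.
Player 1, Player 2, Player 4, Player 6, Player 8 and Player 9 are above the threshold, contributing 42 each; the remaining 3 contribute 0. Total contributed: 252.
Player 5 keeps 42 and receives 8.7 × 252 × 2/58 = 75.60 from the bonus pool, for a payoff of 117.60.

117.60 dollars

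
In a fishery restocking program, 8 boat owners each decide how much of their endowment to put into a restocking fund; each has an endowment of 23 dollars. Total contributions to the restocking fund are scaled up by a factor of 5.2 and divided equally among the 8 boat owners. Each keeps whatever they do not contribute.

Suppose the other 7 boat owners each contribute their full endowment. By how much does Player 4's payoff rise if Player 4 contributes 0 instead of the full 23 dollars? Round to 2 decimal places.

8.05 dollars

Switching from a contribution of 23 to 0 lets Player 4 keep an extra 23 dollars, but lowers the restocking fund by 23, which costs Player 4 their own share of that drop: 5.2/8 × 23 = 14.95.
Net gain = 23 − 14.95 = 8.05. The private return per contributed unit (0.6500) is below 1, so free-riding is indeed the best response regardless of what the others do.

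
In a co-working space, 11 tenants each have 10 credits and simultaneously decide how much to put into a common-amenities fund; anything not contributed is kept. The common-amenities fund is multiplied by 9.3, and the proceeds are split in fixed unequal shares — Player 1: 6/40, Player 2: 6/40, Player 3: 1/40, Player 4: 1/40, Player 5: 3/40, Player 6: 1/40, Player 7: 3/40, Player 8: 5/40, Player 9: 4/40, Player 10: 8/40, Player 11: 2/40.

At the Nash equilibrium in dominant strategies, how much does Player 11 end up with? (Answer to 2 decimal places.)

28.60 credits

Player j's private return per contributed unit is 9.3 × (j's share). Contributing is weakly dominant for j when that share is at least 1/9.3 = 0.1075, and contributing 0 is dominant otherwise.
Player 1, Player 2, Player 8 and Player 10 clear that bar, contributing 10 each; the remaining 7 contribute 0. Total contributed: 40.
Player 11 keeps 10 and receives 9.3 × 40 × 2/40 = 18.60 from the common-amenities fund, for a payoff of 28.60.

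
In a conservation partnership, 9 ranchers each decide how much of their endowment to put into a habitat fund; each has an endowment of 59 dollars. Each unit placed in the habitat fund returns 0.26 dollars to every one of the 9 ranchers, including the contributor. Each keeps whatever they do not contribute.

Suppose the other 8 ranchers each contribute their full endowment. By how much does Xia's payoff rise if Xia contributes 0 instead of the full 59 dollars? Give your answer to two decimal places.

Switching from a contribution of 59 to 0 lets Xia keep an extra 59 dollars, but lowers the habitat fund by 59, which costs Xia their own share of that drop: 0.26 × 59 = 15.34.
Net gain = 59 − 15.34 = 43.66. The private return per contributed unit (0.26) is below 1, so free-riding is indeed the best response regardless of what the others do.

43.66 dollars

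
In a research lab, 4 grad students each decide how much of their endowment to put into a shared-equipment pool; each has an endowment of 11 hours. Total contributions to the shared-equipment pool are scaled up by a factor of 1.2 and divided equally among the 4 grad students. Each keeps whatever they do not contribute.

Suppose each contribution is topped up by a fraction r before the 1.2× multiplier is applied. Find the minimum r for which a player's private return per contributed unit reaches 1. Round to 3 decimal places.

2.333

With matching at rate r, one contributed unit becomes (1 + r) in the shared-equipment pool and returns 1.2 × (1 + r) / 4 to the contributor.
Setting this equal to 1: 1 + r = 4/1.2 = 3.3333.
So the minimum matching rate is r = 3.3333 − 1 = 2.333.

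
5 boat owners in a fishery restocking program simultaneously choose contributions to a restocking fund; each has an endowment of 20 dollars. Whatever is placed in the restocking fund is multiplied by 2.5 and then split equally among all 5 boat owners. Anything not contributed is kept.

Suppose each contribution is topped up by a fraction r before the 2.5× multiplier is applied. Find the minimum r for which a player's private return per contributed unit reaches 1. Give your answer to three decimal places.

With matching at rate r, one contributed unit becomes (1 + r) in the restocking fund and returns 2.5 × (1 + r) / 5 to the contributor.
Setting this equal to 1: 1 + r = 5/2.5 = 2.0000.
So the minimum matching rate is r = 2.0000 − 1 = 1.000.

1.000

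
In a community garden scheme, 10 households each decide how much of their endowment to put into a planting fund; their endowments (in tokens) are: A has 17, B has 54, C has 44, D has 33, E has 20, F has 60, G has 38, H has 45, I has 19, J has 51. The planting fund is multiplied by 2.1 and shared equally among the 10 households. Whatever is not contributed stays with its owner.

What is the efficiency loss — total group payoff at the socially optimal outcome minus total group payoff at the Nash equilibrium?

The private return per contributed unit is 2.1/10 = 0.2100 < 1 for every player regardless of endowment, so the Nash equilibrium is zero contribution and the group total is Σ E_j = 17 + 54 + 44 + 33 + 20 + 60 + 38 + 45 + 19 + 51 = 381.
Each contributed unit returns 2.100 to the group, so the social optimum is full contribution by everyone: group total = 2.100 × 381 = 800.10.
Efficiency loss = (2.100 − 1) × 381 = 419.10.

419.10 tokens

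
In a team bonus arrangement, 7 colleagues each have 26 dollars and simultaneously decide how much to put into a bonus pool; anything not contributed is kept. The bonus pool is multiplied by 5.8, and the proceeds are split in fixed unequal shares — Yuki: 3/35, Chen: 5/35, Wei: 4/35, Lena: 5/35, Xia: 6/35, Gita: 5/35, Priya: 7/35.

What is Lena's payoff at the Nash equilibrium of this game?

47.54 dollars

A player with share s gets back 5.8·s per unit contributed, so full contribution is dominant for anyone with s > 1/5.8 = 0.1724 and zero contribution is dominant for anyone below.
Only Priya (7/35) clears that bar, contributing 26; the remaining 6 contribute 0. Total contributed: 26.
Lena keeps 26 and receives 5.8 × 26 × 5/35 = 21.54 from the bonus pool, for a payoff of 47.54.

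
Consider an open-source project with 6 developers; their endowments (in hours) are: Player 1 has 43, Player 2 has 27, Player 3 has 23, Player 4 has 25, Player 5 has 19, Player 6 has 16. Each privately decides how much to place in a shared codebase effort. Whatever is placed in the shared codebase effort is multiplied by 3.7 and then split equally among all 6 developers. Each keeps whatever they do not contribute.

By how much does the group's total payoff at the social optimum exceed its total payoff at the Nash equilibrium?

413.10 hours

The private return per contributed unit is 3.7/6 = 0.6167 < 1 for every player regardless of endowment, so the Nash equilibrium is zero contribution and the group total is Σ E_j = 43 + 27 + 23 + 25 + 19 + 16 = 153.
Each contributed unit returns 3.700 to the group, so the social optimum is full contribution by everyone: group total = 3.700 × 153 = 566.10.
Efficiency loss = (3.700 − 1) × 153 = 413.10.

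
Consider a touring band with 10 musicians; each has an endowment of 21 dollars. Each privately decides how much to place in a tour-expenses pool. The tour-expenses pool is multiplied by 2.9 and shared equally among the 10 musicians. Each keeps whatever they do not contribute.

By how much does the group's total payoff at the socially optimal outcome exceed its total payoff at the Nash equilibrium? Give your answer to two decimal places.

399.00 dollars

Each contributed unit returns 2.9/10 = 0.2900 to its contributor — below 1 — so contributing 0 is dominant for every player. At the Nash equilibrium everyone keeps their 21, and the group total is 10 × 21 = 210.
Each contributed unit returns 2.900 to the group as a whole (0.2900 to each of 10 players), which exceeds 1, so the social optimum is full contribution: group total = 2.900 × 210 = 609.00.
Efficiency loss = 609.00 − 210 = 399.00.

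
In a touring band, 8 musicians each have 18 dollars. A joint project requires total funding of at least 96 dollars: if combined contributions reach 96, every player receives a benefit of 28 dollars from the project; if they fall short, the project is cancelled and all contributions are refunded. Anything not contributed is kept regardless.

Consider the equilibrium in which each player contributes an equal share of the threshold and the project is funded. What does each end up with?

Equal share of the threshold: 96/8 = 12.
At this profile no one gains by cutting their contribution: any cut drops the total below 96, the project is cancelled, contributions are refunded, and the deviator ends with 18, which is less than 18 − 12 + 28 = 34. Contributing more than 12 just wastes the excess. So contributing exactly 12 is a best response.
Each player's payoff: 18 − 12 + 28 = 34.

34 dollars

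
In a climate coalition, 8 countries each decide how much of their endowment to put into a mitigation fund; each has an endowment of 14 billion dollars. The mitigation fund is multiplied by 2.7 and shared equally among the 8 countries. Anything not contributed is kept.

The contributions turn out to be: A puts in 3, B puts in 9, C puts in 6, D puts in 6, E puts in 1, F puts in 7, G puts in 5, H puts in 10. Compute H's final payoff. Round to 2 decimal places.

19.86 billion dollars

Total contributed: 3 + 9 + 6 + 6 + 1 + 7 + 5 + 10 = 47.
Each receives 2.7 × 47 / 8 = 15.86 from the mitigation fund.
H keeps 14 − 10 = 4, so H's payoff is 4 + 15.86 = 19.86.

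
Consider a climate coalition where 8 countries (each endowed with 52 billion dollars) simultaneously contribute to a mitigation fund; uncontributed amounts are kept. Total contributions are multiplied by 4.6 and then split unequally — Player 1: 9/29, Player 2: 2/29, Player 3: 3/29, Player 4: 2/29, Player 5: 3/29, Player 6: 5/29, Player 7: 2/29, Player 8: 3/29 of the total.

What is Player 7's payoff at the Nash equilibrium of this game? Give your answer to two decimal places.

Player j's private return per contributed unit is 4.6 × (j's share). Contributing is weakly dominant for j when that share is at least 1/4.6 = 0.2174, and contributing 0 is dominant otherwise.
Only Player 1 (9/29) clears that bar, contributing 52; the remaining 7 contribute 0. Total contributed: 52.
Player 7 keeps 52 and receives 4.6 × 52 × 2/29 = 16.50 from the mitigation fund, for a payoff of 68.50.

68.50 billion dollars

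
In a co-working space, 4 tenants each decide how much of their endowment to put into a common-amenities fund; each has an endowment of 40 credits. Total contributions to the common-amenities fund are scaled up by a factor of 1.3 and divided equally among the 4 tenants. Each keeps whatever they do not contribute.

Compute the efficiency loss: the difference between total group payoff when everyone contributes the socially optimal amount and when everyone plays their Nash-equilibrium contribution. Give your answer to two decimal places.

48.00 credits

Each contributed unit returns 1.3/4 = 0.3250 to its contributor — below 1 — so contributing 0 is dominant for every player. At the Nash equilibrium everyone keeps their 40, and the group total is 4 × 40 = 160.
Each contributed unit returns 1.300 to the group as a whole (0.3250 to each of 4 players), which exceeds 1, so the social optimum is full contribution: group total = 1.300 × 160 = 208.00.
Efficiency loss = 208.00 − 160 = 48.00.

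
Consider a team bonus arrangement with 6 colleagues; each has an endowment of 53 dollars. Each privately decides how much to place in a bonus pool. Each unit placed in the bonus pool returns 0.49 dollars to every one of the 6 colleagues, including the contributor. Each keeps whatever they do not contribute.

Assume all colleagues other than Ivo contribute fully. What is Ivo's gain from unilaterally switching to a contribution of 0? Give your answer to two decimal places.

27.03 dollars

Switching from a contribution of 53 to 0 lets Ivo keep an extra 53 dollars, but lowers the bonus pool by 53, which costs Ivo their own share of that drop: 0.49 × 53 = 25.97.
Net gain = 53 − 25.97 = 27.03. The private return per contributed unit (0.49) is below 1, so free-riding is indeed the best response regardless of what the others do.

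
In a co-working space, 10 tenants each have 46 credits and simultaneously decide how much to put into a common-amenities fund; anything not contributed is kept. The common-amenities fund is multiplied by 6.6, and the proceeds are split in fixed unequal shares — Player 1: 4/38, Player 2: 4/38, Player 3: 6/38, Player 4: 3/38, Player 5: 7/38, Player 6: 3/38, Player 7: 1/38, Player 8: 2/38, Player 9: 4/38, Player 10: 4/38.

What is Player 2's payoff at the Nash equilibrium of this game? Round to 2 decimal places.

109.92 credits

Each unit j contributes comes back to j as 6.6 × (j's share), so j prefers to contribute only if that share exceeds 1/6.6 = 0.1515; otherwise keeping the unit dominates.
Player 3 and Player 5 are above the threshold, contributing 46 each; the remaining 8 contribute 0. Total contributed: 92.
Player 2 keeps 46 and receives 6.6 × 92 × 4/38 = 63.92 from the common-amenities fund, for a payoff of 109.92.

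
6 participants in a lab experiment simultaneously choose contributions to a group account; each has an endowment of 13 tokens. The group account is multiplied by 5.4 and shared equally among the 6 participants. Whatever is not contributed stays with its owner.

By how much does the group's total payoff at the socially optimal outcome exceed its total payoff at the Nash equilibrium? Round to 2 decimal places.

343.20 tokens

Each contributed unit returns 5.4/6 = 0.9000 to its contributor — below 1 — so contributing 0 is dominant for every player. At the Nash equilibrium everyone keeps their 13, and the group total is 6 × 13 = 78.
Each contributed unit returns 5.400 to the group as a whole (0.9000 to each of 6 players), which exceeds 1, so the social optimum is full contribution: group total = 5.400 × 78 = 421.20.
Efficiency loss = 421.20 − 78 = 343.20.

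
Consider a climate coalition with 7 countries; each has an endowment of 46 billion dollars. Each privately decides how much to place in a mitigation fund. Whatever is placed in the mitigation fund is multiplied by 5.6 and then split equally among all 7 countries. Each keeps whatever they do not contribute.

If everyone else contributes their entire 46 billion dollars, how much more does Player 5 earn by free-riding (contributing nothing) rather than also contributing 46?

Switching from a contribution of 46 to 0 lets Player 5 keep an extra 46 billion dollars, but lowers the mitigation fund by 46, which costs Player 5 their own share of that drop: 5.6/7 × 46 = 36.80.
Net gain = 46 − 36.80 = 9.20. The private return per contributed unit (0.8000) is below 1, so free-riding is indeed the best response regardless of what the others do.

9.20 billion dollars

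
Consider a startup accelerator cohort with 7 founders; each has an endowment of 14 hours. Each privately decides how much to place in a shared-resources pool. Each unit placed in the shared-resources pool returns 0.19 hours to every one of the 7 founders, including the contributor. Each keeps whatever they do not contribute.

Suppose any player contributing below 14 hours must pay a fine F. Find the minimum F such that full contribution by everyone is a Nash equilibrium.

11.34 hours

Given the others contribute fully, the best deviation is to contribute 0 (any partial contribution still incurs the fine and gives up units whose private return 0.19 is below 1).
Deviating from 14 to 0 saves 14 hours but forfeits the deviator's share of the drop in the shared-resources pool: 0.19 × 14 = 2.66.
So the deviation gain is 14 − 2.66 = 11.34, and the fine must be at least 11.34 hours to wipe it out.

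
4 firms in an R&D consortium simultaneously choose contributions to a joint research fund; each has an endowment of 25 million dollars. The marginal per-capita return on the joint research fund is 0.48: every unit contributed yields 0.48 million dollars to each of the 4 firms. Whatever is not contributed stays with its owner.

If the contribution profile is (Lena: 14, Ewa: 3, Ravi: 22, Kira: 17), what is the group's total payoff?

Total contributed: 14 + 3 + 22 + 17 = 56; total kept: 4 × 25 − 56 = 44.
The joint research fund pays out 0.48 × 4 × 56 = 107.52 in aggregate.
Group total = 44 + 107.52 = 151.52.

151.52 million dollars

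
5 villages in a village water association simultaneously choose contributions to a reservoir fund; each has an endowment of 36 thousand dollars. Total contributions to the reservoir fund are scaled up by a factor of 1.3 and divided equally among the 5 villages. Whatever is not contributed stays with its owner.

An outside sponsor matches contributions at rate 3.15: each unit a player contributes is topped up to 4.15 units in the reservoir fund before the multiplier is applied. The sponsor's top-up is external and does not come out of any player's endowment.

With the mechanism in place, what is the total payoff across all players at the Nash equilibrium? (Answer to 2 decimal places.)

971.10 thousand dollars

The effective private return per unit is now 1.3 × 4.15 / 5 = 1.0790 > 1, so every player's dominant strategy flips to full contribution.
So the Nash equilibrium is full contribution by all 5; the group earns 1.3 × 4.15 × 180 = 971.10.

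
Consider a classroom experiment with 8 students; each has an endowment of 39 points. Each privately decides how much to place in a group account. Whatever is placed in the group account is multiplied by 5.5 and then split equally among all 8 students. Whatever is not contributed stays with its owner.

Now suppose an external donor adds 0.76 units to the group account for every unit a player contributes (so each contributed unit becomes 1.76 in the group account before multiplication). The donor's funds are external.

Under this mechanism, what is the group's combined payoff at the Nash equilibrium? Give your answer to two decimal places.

Under the mechanism each unit contributed yields 5.5 × 1.76 / 8 = 1.2100 back to its contributor per unit of net cost, which exceeds 1, making full contribution the dominant choice for everyone.
So the Nash equilibrium is full contribution by all 8; the group earns 5.5 × 1.76 × 312 = 3020.16.

3020.16 points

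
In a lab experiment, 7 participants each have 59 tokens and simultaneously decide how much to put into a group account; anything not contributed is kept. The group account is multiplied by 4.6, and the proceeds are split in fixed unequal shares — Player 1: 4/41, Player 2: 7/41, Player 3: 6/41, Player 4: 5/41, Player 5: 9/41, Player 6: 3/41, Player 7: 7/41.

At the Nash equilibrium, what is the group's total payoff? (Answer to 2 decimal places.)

625.40 tokens

Player j's private return per contributed unit is 4.6 × (j's share). Contributing is weakly dominant for j when that share is at least 1/4.6 = 0.2174, and contributing 0 is dominant otherwise.
Only Player 5 (9/41) clears that bar, contributing 59; the remaining 6 contribute 0. Total contributed: 59.
The group account pays out 4.6 × 59 = 271.40 in total (split across the unequal shares, but the aggregate is all that matters for the group sum).
The 6 free-riders keep 59 each, adding 354. Group total = 354 + 271.40 = 625.40.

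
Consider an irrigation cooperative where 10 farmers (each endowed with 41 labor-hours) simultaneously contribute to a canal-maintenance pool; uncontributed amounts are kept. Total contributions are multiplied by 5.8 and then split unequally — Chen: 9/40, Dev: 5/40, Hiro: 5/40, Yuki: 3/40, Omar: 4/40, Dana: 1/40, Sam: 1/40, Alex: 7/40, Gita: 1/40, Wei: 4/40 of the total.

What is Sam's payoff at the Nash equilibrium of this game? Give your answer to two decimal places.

52.89 labor-hours

For player j, contributing a unit is worthwhile iff 5.8 × (j's share) ≥ 1, i.e. iff j's share is at least 0.1724.
Chen and Alex are above the threshold, contributing 41 each; the remaining 8 contribute 0. Total contributed: 82.
Sam keeps 41 and receives 5.8 × 82 × 1/40 = 11.89 from the canal-maintenance pool, for a payoff of 52.89.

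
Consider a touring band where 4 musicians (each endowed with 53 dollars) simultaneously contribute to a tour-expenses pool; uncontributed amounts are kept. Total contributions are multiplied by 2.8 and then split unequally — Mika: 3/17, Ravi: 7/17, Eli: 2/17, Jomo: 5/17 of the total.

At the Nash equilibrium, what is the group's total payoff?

307.40 dollars

For player j, contributing a unit is worthwhile iff 2.8 × (j's share) ≥ 1, i.e. iff j's share is at least 0.3571.
Only Ravi (7/17) clears that bar, contributing 53; the remaining 3 contribute 0. Total contributed: 53.
The tour-expenses pool pays out 2.8 × 53 = 148.40 in total (split across the unequal shares, but the aggregate is all that matters for the group sum).
The 3 free-riders keep 53 each, adding 159. Group total = 159 + 148.40 = 307.40.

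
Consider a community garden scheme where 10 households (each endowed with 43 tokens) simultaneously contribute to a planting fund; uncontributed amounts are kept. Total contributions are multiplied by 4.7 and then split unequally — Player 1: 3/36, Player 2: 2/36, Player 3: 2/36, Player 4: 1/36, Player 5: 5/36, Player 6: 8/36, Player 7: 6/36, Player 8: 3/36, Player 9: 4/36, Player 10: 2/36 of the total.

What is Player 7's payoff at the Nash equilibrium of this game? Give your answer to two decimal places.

76.68 tokens

Player j's private return per contributed unit is 4.7 × (j's share). Contributing is weakly dominant for j when that share is at least 1/4.7 = 0.2128, and contributing 0 is dominant otherwise.
Only Player 6 (8/36) clears that bar, contributing 43; the remaining 9 contribute 0. Total contributed: 43.
Player 7 keeps 43 and receives 4.7 × 43 × 6/36 = 33.68 from the planting fund, for a payoff of 76.68.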